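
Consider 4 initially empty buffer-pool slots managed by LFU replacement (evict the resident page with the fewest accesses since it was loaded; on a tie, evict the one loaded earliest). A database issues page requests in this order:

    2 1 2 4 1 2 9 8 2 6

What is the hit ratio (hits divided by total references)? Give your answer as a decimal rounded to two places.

2 → fault, frames [2]
1 → fault, frames [2, 1]
2 → hit
4 → fault, frames [2, 1, 4]
1 → hit
2 → hit
9 → fault, frames [2, 1, 4, 9]
8 → fault, evict 4, frames [2, 1, 9, 8]
2 → hit
6 → fault, evict 9, frames [2, 1, 8, 6]
Hits: 4 of 10 references → 4/10 = 0.4000.

0.40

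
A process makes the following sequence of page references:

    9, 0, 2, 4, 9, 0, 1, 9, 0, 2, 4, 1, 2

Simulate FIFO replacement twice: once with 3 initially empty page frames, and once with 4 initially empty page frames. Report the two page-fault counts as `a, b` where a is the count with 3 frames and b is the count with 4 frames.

3 frames: F F F F F F F . . F F . . → 9 faults.
4 frames: F F F F . . F F F F F F . → 10 faults.
10 > 9: adding a frame increased faults — Belady's anomaly.

9, 10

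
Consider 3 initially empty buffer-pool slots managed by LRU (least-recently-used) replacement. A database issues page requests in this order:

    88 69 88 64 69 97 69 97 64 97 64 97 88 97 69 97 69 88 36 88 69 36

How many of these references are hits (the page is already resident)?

15

88 -> fault, frames {88}
69 -> fault, frames {88,69}
88 -> hit
64 -> fault, frames {69,88,64}
69 -> hit
97 -> fault, evict 88, frames {64,69,97}
69 -> hit
97 -> hit
64 -> hit
97 -> hit
64 -> hit
97 -> hit
88 -> fault, evict 69, frames {64,97,88}
97 -> hit
69 -> fault, evict 64, frames {88,97,69}
97 -> hit
69 -> hit
88 -> hit
36 -> fault, evict 97, frames {69,88,36}
88 -> hit
69 -> hit
36 -> hit
Hits: 15.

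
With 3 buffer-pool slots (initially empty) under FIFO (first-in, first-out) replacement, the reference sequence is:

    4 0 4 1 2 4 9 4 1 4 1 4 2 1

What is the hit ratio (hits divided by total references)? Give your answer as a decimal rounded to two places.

0.43

4: fault, frames {4}
0: fault, frames {4,0}
4: hit
1: fault, frames {4,0,1}
2: fault, evict 4, frames {0,1,2}
4: fault, evict 0, frames {1,2,4}
9: fault, evict 1, frames {2,4,9}
4: hit
1: fault, evict 2, frames {4,9,1}
4: hit
1: hit
4: hit
2: fault, evict 4, frames {9,1,2}
1: hit
Hits: 6 of 14 references → 6/14 = 0.4286.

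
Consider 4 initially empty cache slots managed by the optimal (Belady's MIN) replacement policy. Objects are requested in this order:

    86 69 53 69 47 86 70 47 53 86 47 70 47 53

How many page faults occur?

5

86: fault, frames {86}
69: fault, frames {86,69}
53: fault, frames {86,69,53}
69: hit
47: fault, frames {86,69,53,47}
86: hit
70: fault, evict 69, frames {86,53,47,70}
47: hit
53: hit
86: hit
47: hit
70: hit
47: hit
53: hit
Page faults: 5.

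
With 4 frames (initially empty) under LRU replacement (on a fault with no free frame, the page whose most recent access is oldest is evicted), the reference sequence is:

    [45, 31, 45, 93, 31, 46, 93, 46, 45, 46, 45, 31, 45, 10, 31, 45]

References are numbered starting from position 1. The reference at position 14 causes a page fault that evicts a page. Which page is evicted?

pos 1: 45 → fault, frames [45]
pos 2: 31 → fault, frames [45, 31]
pos 3: 45 → hit
pos 4: 93 → fault, frames [31, 45, 93]
pos 5: 31 → hit
pos 6: 46 → fault, frames [45, 93, 31, 46]
pos 7: 93 → hit
pos 8: 46 → hit
pos 9: 45 → hit
pos 10: 46 → hit
pos 11: 45 → hit
pos 12: 31 → hit
pos 13: 45 → hit
pos 14: 10 → fault, evict 93, frames [46, 31, 45, 10]
At position 14, page 93 is evicted.

93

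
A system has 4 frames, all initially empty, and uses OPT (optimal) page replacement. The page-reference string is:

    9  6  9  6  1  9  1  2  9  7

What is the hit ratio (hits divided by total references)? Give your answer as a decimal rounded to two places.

9 → fault, frames {9}
6 → fault, frames {9,6}
9 → hit
6 → hit
1 → fault, frames {9,6,1}
9 → hit
1 → hit
2 → fault, frames {9,6,1,2}
9 → hit
7 → fault, evict 2, frames {9,6,1,7}
Hits: 5 of 10 references → 5/10 = 0.5000.

0.50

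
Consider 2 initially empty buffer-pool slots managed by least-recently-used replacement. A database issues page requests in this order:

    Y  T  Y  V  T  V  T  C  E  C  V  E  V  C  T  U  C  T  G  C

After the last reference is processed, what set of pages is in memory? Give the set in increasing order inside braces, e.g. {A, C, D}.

{C, G}

Y: fault, frames (Y)
T: fault, frames (Y T)
Y: hit
V: fault, evict T, frames (Y V)
T: fault, evict Y, frames (V T)
V: hit
T: hit
C: fault, evict V, frames (T C)
E: fault, evict T, frames (C E)
C: hit
V: fault, evict E, frames (C V)
E: fault, evict C, frames (V E)
V: hit
C: fault, evict E, frames (V C)
T: fault, evict V, frames (C T)
U: fault, evict C, frames (T U)
C: fault, evict T, frames (U C)
T: fault, evict U, frames (C T)
G: fault, evict C, frames (T G)
C: fault, evict T, frames (G C)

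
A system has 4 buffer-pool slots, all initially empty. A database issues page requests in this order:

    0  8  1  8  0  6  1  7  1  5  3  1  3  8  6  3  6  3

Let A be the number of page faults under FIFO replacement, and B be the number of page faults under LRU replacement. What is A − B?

Under FIFO: F F F . . F . F . F F F . F F . . . → 10 faults.
Under LRU: F F F . . F . F . F F . . F F . . . → 9 faults.
A − B = 10 − 9 = 1.

1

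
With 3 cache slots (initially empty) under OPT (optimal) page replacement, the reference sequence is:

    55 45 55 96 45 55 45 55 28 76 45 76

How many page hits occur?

7

55 -> miss, frames {55}
45 -> miss, frames {55,45}
55 -> hit
96 -> miss, frames {55,45,96}
45 -> hit
55 -> hit
45 -> hit
55 -> hit
28 -> miss, evict 96, frames {55,45,28}
76 -> miss, evict 28, frames {55,45,76}
45 -> hit
76 -> hit
Hits: 7.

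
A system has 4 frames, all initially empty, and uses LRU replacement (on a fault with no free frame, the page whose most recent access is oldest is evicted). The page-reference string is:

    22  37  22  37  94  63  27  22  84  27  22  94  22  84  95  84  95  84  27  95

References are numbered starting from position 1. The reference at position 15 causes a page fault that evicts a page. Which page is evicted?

pos 1: 22 → fault, frames [22]
pos 2: 37 → fault, frames [22, 37]
pos 3: 22 → hit
pos 4: 37 → hit
pos 5: 94 → fault, frames [22, 37, 94]
pos 6: 63 → fault, frames [22, 37, 94, 63]
pos 7: 27 → fault, evict 22, frames [37, 94, 63, 27]
pos 8: 22 → fault, evict 37, frames [94, 63, 27, 22]
pos 9: 84 → fault, evict 94, frames [63, 27, 22, 84]
pos 10: 27 → hit
pos 11: 22 → hit
pos 12: 94 → fault, evict 63, frames [84, 27, 22, 94]
pos 13: 22 → hit
pos 14: 84 → hit
pos 15: 95 → fault, evict 27, frames [94, 22, 84, 95]
At position 15, page 27 is evicted.

27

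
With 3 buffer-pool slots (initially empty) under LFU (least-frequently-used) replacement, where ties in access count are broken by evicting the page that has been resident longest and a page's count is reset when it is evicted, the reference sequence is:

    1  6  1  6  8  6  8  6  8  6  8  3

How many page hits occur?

8

1 → miss, frames (1)
6 → miss, frames (1 6)
1 → hit
6 → hit
8 → miss, frames (1 6 8)
6 → hit
8 → hit
6 → hit
8 → hit
6 → hit
8 → hit
3 → miss, evict 1, frames (6 8 3)
Hits: 8.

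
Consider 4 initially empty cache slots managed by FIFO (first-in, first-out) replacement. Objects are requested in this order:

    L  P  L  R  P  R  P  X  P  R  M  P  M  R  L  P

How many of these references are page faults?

7

L → fault, frames (L)
P → fault, frames (L P)
L → hit
R → fault, frames (L P R)
P → hit
R → hit
P → hit
X → fault, frames (L P R X)
P → hit
R → hit
M → fault, evict L, frames (P R X M)
P → hit
M → hit
R → hit
L → fault, evict P, frames (R X M L)
P → fault, evict R, frames (X M L P)
Page faults: 7.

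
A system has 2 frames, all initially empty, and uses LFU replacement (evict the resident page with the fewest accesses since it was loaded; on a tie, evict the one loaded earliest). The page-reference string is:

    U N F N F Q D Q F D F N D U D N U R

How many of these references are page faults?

14

U → fault, frames (U)
N → fault, frames (U N)
F → fault, evict U, frames (N F)
N → hit
F → hit
Q → fault, evict N, frames (F Q)
D → fault, evict Q, frames (F D)
Q → fault, evict D, frames (F Q)
F → hit
D → fault, evict Q, frames (F D)
F → hit
N → fault, evict D, frames (F N)
D → fault, evict N, frames (F D)
U → fault, evict D, frames (F U)
D → fault, evict U, frames (F D)
N → fault, evict D, frames (F N)
U → fault, evict N, frames (F U)
R → fault, evict U, frames (F R)
Page faults: 14.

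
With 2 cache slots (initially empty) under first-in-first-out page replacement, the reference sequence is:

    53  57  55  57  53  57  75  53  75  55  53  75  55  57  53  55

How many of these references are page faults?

12

53 -> miss, frames (53)
57 -> miss, frames (53 57)
55 -> miss, evict 53, frames (57 55)
57 -> hit
53 -> miss, evict 57, frames (55 53)
57 -> miss, evict 55, frames (53 57)
75 -> miss, evict 53, frames (57 75)
53 -> miss, evict 57, frames (75 53)
75 -> hit
55 -> miss, evict 75, frames (53 55)
53 -> hit
75 -> miss, evict 53, frames (55 75)
55 -> hit
57 -> miss, evict 55, frames (75 57)
53 -> miss, evict 75, frames (57 53)
55 -> miss, evict 57, frames (53 55)
Page faults: 12.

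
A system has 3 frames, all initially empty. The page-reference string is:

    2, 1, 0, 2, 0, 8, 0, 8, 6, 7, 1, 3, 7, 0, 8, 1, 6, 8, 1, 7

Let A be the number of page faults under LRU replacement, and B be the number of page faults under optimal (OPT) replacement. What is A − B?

Under LRU: F F F . . F . . F F F F . F F F F . . F → 13 faults.
Under OPT: F F F . . F . . F F . F . . F F F . . F → 11 faults.
A − B = 13 − 11 = 2.

2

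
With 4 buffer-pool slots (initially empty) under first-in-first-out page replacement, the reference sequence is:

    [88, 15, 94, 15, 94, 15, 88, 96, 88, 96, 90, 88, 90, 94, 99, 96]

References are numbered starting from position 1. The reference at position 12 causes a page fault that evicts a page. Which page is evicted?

pos 1: 88 -> fault, frames [88]
pos 2: 15 -> fault, frames [88, 15]
pos 3: 94 -> fault, frames [88, 15, 94]
pos 4: 15 -> hit
pos 5: 94 -> hit
pos 6: 15 -> hit
pos 7: 88 -> hit
pos 8: 96 -> fault, frames [88, 15, 94, 96]
pos 9: 88 -> hit
pos 10: 96 -> hit
pos 11: 90 -> fault, evict 88, frames [15, 94, 96, 90]
pos 12: 88 -> fault, evict 15, frames [94, 96, 90, 88]
At position 12, page 15 is evicted.

15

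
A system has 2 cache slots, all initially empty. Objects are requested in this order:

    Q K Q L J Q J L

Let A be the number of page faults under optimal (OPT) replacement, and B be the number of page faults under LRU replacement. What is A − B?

Under OPT: F F . F F . . F → 5 faults.
Under LRU: F F . F F F . F → 6 faults.
A − B = 5 − 6 = -1.

-1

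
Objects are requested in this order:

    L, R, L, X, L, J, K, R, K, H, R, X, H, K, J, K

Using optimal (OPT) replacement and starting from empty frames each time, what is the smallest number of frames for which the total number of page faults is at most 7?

f=1: 16 faults
f=2: 10 faults
f=3: 8 faults
f=4: 7 faults
f=5: 6 faults
f=6: 6 faults
Smallest f with faults ≤ 7 is 4.

4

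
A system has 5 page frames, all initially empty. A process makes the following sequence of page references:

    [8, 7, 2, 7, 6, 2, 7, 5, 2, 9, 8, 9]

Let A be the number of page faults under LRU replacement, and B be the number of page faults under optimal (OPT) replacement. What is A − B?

Under LRU: F F F . F . . F . F F . → 7 faults.
Under OPT: F F F . F . . F . F . . → 6 faults.
A − B = 7 − 6 = 1.

1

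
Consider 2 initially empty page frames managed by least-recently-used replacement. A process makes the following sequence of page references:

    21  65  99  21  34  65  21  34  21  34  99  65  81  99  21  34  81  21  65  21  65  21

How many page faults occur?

21: miss, frames (21)
65: miss, frames (21 65)
99: miss, evict 21, frames (65 99)
21: miss, evict 65, frames (99 21)
34: miss, evict 99, frames (21 34)
65: miss, evict 21, frames (34 65)
21: miss, evict 34, frames (65 21)
34: miss, evict 65, frames (21 34)
21: hit
34: hit
99: miss, evict 21, frames (34 99)
65: miss, evict 34, frames (99 65)
81: miss, evict 99, frames (65 81)
99: miss, evict 65, frames (81 99)
21: miss, evict 81, frames (99 21)
34: miss, evict 99, frames (21 34)
81: miss, evict 21, frames (34 81)
21: miss, evict 34, frames (81 21)
65: miss, evict 81, frames (21 65)
21: hit
65: hit
21: hit
Page faults: 17.

17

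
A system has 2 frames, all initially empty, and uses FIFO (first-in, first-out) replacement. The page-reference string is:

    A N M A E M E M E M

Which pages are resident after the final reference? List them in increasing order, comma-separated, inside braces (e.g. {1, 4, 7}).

A -> fault, frames [A]
N -> fault, frames [A, N]
M -> fault, evict A, frames [N, M]
A -> fault, evict N, frames [M, A]
E -> fault, evict M, frames [A, E]
M -> fault, evict A, frames [E, M]
E -> hit
M -> hit
E -> hit
M -> hit

{E, M}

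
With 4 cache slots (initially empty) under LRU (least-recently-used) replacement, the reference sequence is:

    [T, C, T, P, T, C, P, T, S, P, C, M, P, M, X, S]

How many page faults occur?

T → fault, frames {T}
C → fault, frames {T,C}
T → hit
P → fault, frames {C,T,P}
T → hit
C → hit
P → hit
T → hit
S → fault, frames {C,P,T,S}
P → hit
C → hit
M → fault, evict T, frames {S,P,C,M}
P → hit
M → hit
X → fault, evict S, frames {C,P,M,X}
S → fault, evict C, frames {P,M,X,S}
Page faults: 7.

7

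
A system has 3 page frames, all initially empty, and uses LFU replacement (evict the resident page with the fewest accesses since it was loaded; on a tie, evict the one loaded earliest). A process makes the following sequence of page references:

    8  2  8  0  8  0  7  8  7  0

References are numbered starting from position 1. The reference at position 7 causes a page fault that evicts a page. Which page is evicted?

2

pos 1: 8: miss, frames [8]
pos 2: 2: miss, frames [8, 2]
pos 3: 8: hit
pos 4: 0: miss, frames [8, 2, 0]
pos 5: 8: hit
pos 6: 0: hit
pos 7: 7: miss, evict 2, frames [8, 0, 7]
At position 7, page 2 is evicted.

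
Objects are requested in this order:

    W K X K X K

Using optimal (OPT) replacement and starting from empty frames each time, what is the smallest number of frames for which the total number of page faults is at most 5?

f=1: 6 faults
f=2: 3 faults
f=3: 3 faults
Smallest f with faults ≤ 5 is 2.

2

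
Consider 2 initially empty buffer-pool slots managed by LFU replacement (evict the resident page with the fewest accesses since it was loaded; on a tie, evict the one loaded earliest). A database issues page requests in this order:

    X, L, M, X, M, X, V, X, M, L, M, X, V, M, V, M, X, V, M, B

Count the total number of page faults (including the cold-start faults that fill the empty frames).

X -> fault, frames {X}
L -> fault, frames {X,L}
M -> fault, evict X, frames {L,M}
X -> fault, evict L, frames {M,X}
M -> hit
X -> hit
V -> fault, evict M, frames {X,V}
X -> hit
M -> fault, evict V, frames {X,M}
L -> fault, evict M, frames {X,L}
M -> fault, evict L, frames {X,M}
X -> hit
V -> fault, evict M, frames {X,V}
M -> fault, evict V, frames {X,M}
V -> fault, evict M, frames {X,V}
M -> fault, evict V, frames {X,M}
X -> hit
V -> fault, evict M, frames {X,V}
M -> fault, evict V, frames {X,M}
B -> fault, evict M, frames {X,B}
Page faults: 15.

15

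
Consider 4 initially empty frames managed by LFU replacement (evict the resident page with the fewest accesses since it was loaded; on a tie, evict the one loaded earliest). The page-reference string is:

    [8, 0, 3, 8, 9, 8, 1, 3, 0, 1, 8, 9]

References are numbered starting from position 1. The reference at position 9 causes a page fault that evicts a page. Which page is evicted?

9

pos 1: 8: miss, frames {8}
pos 2: 0: miss, frames {8,0}
pos 3: 3: miss, frames {8,0,3}
pos 4: 8: hit
pos 5: 9: miss, frames {8,0,3,9}
pos 6: 8: hit
pos 7: 1: miss, evict 0, frames {8,3,9,1}
pos 8: 3: hit
pos 9: 0: miss, evict 9, frames {8,3,1,0}
At position 9, page 9 is evicted.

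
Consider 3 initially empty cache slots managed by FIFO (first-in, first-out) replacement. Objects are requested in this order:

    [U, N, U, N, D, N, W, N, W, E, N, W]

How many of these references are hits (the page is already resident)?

U: fault, frames {U}
N: fault, frames {U,N}
U: hit
N: hit
D: fault, frames {U,N,D}
N: hit
W: fault, evict U, frames {N,D,W}
N: hit
W: hit
E: fault, evict N, frames {D,W,E}
N: fault, evict D, frames {W,E,N}
W: hit
Hits: 6.

6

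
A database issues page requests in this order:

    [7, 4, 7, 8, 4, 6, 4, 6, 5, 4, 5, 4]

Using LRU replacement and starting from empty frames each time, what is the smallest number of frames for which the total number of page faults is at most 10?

2

f=1: 12 faults
f=2: 7 faults
f=3: 5 faults
f=4: 5 faults
f=5: 5 faults
Smallest f with faults ≤ 10 is 2.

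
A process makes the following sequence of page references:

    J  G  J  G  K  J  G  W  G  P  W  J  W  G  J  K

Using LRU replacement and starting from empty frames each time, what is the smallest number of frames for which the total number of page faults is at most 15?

f=1: 16 faults
f=2: 12 faults
f=3: 8 faults
f=4: 6 faults
f=5: 5 faults
Smallest f with faults ≤ 15 is 2.

2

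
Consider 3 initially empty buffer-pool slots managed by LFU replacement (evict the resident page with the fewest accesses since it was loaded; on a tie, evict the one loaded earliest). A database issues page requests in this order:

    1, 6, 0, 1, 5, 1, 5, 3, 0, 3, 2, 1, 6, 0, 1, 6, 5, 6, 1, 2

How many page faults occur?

1: fault, frames {1}
6: fault, frames {1,6}
0: fault, frames {1,6,0}
1: hit
5: fault, evict 6, frames {1,0,5}
1: hit
5: hit
3: fault, evict 0, frames {1,5,3}
0: fault, evict 3, frames {1,5,0}
3: fault, evict 0, frames {1,5,3}
2: fault, evict 3, frames {1,5,2}
1: hit
6: fault, evict 2, frames {1,5,6}
0: fault, evict 6, frames {1,5,0}
1: hit
6: fault, evict 0, frames {1,5,6}
5: hit
6: hit
1: hit
2: fault, evict 6, frames {1,5,2}
Page faults: 12.

12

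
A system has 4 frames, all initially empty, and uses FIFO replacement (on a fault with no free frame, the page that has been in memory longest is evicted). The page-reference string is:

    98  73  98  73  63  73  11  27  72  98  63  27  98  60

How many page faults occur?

9

98 → miss, frames {98}
73 → miss, frames {98,73}
98 → hit
73 → hit
63 → miss, frames {98,73,63}
73 → hit
11 → miss, frames {98,73,63,11}
27 → miss, evict 98, frames {73,63,11,27}
72 → miss, evict 73, frames {63,11,27,72}
98 → miss, evict 63, frames {11,27,72,98}
63 → miss, evict 11, frames {27,72,98,63}
27 → hit
98 → hit
60 → miss, evict 27, frames {72,98,63,60}
Page faults: 9.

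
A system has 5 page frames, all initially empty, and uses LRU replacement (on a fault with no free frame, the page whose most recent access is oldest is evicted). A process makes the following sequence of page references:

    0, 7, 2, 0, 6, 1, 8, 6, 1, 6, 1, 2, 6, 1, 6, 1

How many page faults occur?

6

0 -> fault, frames {0}
7 -> fault, frames {0,7}
2 -> fault, frames {0,7,2}
0 -> hit
6 -> fault, frames {7,2,0,6}
1 -> fault, frames {7,2,0,6,1}
8 -> fault, evict 7, frames {2,0,6,1,8}
6 -> hit
1 -> hit
6 -> hit
1 -> hit
2 -> hit
6 -> hit
1 -> hit
6 -> hit
1 -> hit
Page faults: 6.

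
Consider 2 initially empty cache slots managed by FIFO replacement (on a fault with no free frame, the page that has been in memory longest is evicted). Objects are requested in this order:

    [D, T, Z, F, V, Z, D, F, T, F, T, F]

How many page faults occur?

D -> miss, frames [D]
T -> miss, frames [D, T]
Z -> miss, evict D, frames [T, Z]
F -> miss, evict T, frames [Z, F]
V -> miss, evict Z, frames [F, V]
Z -> miss, evict F, frames [V, Z]
D -> miss, evict V, frames [Z, D]
F -> miss, evict Z, frames [D, F]
T -> miss, evict D, frames [F, T]
F -> hit
T -> hit
F -> hit
Page faults: 9.

9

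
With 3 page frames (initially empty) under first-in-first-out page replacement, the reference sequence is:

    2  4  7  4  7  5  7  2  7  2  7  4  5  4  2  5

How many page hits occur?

2 -> fault, frames {2}
4 -> fault, frames {2,4}
7 -> fault, frames {2,4,7}
4 -> hit
7 -> hit
5 -> fault, evict 2, frames {4,7,5}
7 -> hit
2 -> fault, evict 4, frames {7,5,2}
7 -> hit
2 -> hit
7 -> hit
4 -> fault, evict 7, frames {5,2,4}
5 -> hit
4 -> hit
2 -> hit
5 -> hit
Hits: 10.

10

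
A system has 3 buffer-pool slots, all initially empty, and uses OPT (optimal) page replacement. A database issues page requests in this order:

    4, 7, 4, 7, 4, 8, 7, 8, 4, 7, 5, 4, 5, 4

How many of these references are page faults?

4 -> miss, frames (4)
7 -> miss, frames (4 7)
4 -> hit
7 -> hit
4 -> hit
8 -> miss, frames (4 7 8)
7 -> hit
8 -> hit
4 -> hit
7 -> hit
5 -> miss, evict 8, frames (4 7 5)
4 -> hit
5 -> hit
4 -> hit
Page faults: 4.

4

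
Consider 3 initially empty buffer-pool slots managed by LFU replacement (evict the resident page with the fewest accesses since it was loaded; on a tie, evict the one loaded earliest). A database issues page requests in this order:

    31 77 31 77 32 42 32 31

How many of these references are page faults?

31 -> fault, frames {31}
77 -> fault, frames {31,77}
31 -> hit
77 -> hit
32 -> fault, frames {31,77,32}
42 -> fault, evict 32, frames {31,77,42}
32 -> fault, evict 42, frames {31,77,32}
31 -> hit
Page faults: 5.

5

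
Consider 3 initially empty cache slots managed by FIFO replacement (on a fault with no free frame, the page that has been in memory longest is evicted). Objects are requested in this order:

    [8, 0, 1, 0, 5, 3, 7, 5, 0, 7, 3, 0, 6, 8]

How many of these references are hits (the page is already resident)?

5

8 → miss, frames (8)
0 → miss, frames (8 0)
1 → miss, frames (8 0 1)
0 → hit
5 → miss, evict 8, frames (0 1 5)
3 → miss, evict 0, frames (1 5 3)
7 → miss, evict 1, frames (5 3 7)
5 → hit
0 → miss, evict 5, frames (3 7 0)
7 → hit
3 → hit
0 → hit
6 → miss, evict 3, frames (7 0 6)
8 → miss, evict 7, frames (0 6 8)
Hits: 5.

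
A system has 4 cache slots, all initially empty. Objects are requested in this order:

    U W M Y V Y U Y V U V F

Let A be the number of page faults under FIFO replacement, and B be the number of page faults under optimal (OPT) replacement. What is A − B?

Under FIFO: F F F F F . F . . . . F → 7 faults.
Under OPT: F F F F F . . . . . . F → 6 faults.
A − B = 7 − 6 = 1.

1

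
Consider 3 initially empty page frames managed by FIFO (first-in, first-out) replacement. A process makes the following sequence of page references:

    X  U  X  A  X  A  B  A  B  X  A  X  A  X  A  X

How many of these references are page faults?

5

X → miss, frames [X]
U → miss, frames [X, U]
X → hit
A → miss, frames [X, U, A]
X → hit
A → hit
B → miss, evict X, frames [U, A, B]
A → hit
B → hit
X → miss, evict U, frames [A, B, X]
A → hit
X → hit
A → hit
X → hit
A → hit
X → hit
Page faults: 5.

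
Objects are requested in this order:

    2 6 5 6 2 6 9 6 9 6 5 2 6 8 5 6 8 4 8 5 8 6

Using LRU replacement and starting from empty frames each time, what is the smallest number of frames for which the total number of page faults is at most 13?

3

f=1: 22 faults
f=2: 15 faults
f=3: 11 faults
f=4: 6 faults
f=5: 6 faults
f=6: 6 faults
Smallest f with faults ≤ 13 is 3.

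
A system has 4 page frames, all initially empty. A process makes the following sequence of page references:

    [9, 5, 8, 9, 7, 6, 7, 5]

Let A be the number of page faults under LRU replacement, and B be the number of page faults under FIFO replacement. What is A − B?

1

Under LRU: F F F . F F . F → 6 faults.
Under FIFO: F F F . F F . . → 5 faults.
A − B = 6 − 5 = 1.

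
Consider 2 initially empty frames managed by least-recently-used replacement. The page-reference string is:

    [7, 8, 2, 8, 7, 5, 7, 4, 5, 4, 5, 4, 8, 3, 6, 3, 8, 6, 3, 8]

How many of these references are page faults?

14

7: miss, frames {7}
8: miss, frames {7,8}
2: miss, evict 7, frames {8,2}
8: hit
7: miss, evict 2, frames {8,7}
5: miss, evict 8, frames {7,5}
7: hit
4: miss, evict 5, frames {7,4}
5: miss, evict 7, frames {4,5}
4: hit
5: hit
4: hit
8: miss, evict 5, frames {4,8}
3: miss, evict 4, frames {8,3}
6: miss, evict 8, frames {3,6}
3: hit
8: miss, evict 6, frames {3,8}
6: miss, evict 3, frames {8,6}
3: miss, evict 8, frames {6,3}
8: miss, evict 6, frames {3,8}
Page faults: 14.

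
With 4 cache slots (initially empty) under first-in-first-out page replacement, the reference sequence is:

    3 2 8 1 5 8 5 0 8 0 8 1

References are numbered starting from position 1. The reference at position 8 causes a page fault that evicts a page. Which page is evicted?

pos 1: 3 -> fault, frames {3}
pos 2: 2 -> fault, frames {3,2}
pos 3: 8 -> fault, frames {3,2,8}
pos 4: 1 -> fault, frames {3,2,8,1}
pos 5: 5 -> fault, evict 3, frames {2,8,1,5}
pos 6: 8 -> hit
pos 7: 5 -> hit
pos 8: 0 -> fault, evict 2, frames {8,1,5,0}
At position 8, page 2 is evicted.

2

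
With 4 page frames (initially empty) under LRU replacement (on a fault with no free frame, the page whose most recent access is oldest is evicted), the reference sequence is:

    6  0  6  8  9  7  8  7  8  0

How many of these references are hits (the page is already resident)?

6: fault, frames {6}
0: fault, frames {6,0}
6: hit
8: fault, frames {0,6,8}
9: fault, frames {0,6,8,9}
7: fault, evict 0, frames {6,8,9,7}
8: hit
7: hit
8: hit
0: fault, evict 6, frames {9,7,8,0}
Hits: 4.

4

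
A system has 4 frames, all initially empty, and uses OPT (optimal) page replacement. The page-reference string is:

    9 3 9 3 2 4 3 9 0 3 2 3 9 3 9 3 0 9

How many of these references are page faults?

5

9 → miss, frames {9}
3 → miss, frames {9,3}
9 → hit
3 → hit
2 → miss, frames {9,3,2}
4 → miss, frames {9,3,2,4}
3 → hit
9 → hit
0 → miss, evict 4, frames {9,3,2,0}
3 → hit
2 → hit
3 → hit
9 → hit
3 → hit
9 → hit
3 → hit
0 → hit
9 → hit
Page faults: 5.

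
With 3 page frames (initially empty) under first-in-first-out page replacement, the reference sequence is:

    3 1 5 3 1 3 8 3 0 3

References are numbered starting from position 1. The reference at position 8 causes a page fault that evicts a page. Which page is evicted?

pos 1: 3: miss, frames (3)
pos 2: 1: miss, frames (3 1)
pos 3: 5: miss, frames (3 1 5)
pos 4: 3: hit
pos 5: 1: hit
pos 6: 3: hit
pos 7: 8: miss, evict 3, frames (1 5 8)
pos 8: 3: miss, evict 1, frames (5 8 3)
At position 8, page 1 is evicted.

1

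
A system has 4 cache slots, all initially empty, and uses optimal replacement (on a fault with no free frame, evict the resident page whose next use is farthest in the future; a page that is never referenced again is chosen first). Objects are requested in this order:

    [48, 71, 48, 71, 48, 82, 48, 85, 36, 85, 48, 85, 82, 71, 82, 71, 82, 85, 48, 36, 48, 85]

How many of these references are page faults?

7

48: fault, frames (48)
71: fault, frames (48 71)
48: hit
71: hit
48: hit
82: fault, frames (48 71 82)
48: hit
85: fault, frames (48 71 82 85)
36: fault, evict 71, frames (48 82 85 36)
85: hit
48: hit
85: hit
82: hit
71: fault, evict 36, frames (48 82 85 71)
82: hit
71: hit
82: hit
85: hit
48: hit
36: fault, evict 71, frames (48 82 85 36)
48: hit
85: hit
Page faults: 7.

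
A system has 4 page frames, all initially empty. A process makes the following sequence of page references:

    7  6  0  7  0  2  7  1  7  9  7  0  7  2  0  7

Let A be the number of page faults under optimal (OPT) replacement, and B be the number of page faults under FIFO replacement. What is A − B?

-3

Under OPT: F F F . . F . F . F . . . . . . → 6 faults.
Under FIFO: F F F . . F . F F F . F . F . . → 9 faults.
A − B = 6 − 9 = -3.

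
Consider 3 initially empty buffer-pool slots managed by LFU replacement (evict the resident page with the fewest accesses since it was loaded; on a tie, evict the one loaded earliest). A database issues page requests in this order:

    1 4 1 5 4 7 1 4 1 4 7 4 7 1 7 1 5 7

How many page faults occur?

1: fault, frames (1)
4: fault, frames (1 4)
1: hit
5: fault, frames (1 4 5)
4: hit
7: fault, evict 5, frames (1 4 7)
1: hit
4: hit
1: hit
4: hit
7: hit
4: hit
7: hit
1: hit
7: hit
1: hit
5: fault, evict 7, frames (1 4 5)
7: fault, evict 5, frames (1 4 7)
Page faults: 6.

6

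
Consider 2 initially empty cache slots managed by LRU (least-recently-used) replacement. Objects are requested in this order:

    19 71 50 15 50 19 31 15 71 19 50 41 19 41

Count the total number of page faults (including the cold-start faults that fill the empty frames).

12

19 -> miss, frames (19)
71 -> miss, frames (19 71)
50 -> miss, evict 19, frames (71 50)
15 -> miss, evict 71, frames (50 15)
50 -> hit
19 -> miss, evict 15, frames (50 19)
31 -> miss, evict 50, frames (19 31)
15 -> miss, evict 19, frames (31 15)
71 -> miss, evict 31, frames (15 71)
19 -> miss, evict 15, frames (71 19)
50 -> miss, evict 71, frames (19 50)
41 -> miss, evict 19, frames (50 41)
19 -> miss, evict 50, frames (41 19)
41 -> hit
Page faults: 12.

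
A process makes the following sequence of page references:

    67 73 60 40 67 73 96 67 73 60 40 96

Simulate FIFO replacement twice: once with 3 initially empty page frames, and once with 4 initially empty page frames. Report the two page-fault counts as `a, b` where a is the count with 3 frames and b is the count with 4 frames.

3 frames: F F F F F F F . . F F . → 9 faults.
4 frames: F F F F . . F F F F F F → 10 faults.
10 > 9: adding a frame increased faults — Belady's anomaly.

9, 10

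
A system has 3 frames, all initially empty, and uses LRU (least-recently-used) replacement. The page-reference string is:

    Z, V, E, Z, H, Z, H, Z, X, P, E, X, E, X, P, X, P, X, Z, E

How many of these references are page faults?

9

Z → fault, frames [Z]
V → fault, frames [Z, V]
E → fault, frames [Z, V, E]
Z → hit
H → fault, evict V, frames [E, Z, H]
Z → hit
H → hit
Z → hit
X → fault, evict E, frames [H, Z, X]
P → fault, evict H, frames [Z, X, P]
E → fault, evict Z, frames [X, P, E]
X → hit
E → hit
X → hit
P → hit
X → hit
P → hit
X → hit
Z → fault, evict E, frames [P, X, Z]
E → fault, evict P, frames [X, Z, E]
Page faults: 9.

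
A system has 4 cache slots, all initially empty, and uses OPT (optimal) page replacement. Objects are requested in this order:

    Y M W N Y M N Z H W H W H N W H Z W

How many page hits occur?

Y → miss, frames {Y}
M → miss, frames {Y,M}
W → miss, frames {Y,M,W}
N → miss, frames {Y,M,W,N}
Y → hit
M → hit
N → hit
Z → miss, evict M, frames {Y,W,N,Z}
H → miss, evict Y, frames {W,N,Z,H}
W → hit
H → hit
W → hit
H → hit
N → hit
W → hit
H → hit
Z → hit
W → hit
Hits: 12.

12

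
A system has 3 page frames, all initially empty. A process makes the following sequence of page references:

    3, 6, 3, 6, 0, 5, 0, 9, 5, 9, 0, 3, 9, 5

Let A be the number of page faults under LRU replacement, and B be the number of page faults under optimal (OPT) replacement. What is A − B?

Under LRU: F F . . F F . F . . . F . F → 7 faults.
Under OPT: F F . . F F . F . . . F . . → 6 faults.
A − B = 7 − 6 = 1.

1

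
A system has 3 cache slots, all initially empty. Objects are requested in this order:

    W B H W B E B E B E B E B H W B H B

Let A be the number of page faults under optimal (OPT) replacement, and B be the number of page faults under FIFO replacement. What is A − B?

Under OPT: F F F . . F . . . . . . . . F . . . → 5 faults.
Under FIFO: F F F . . F . . . . . . . . F F F . → 7 faults.
A − B = 5 − 7 = -2.

-2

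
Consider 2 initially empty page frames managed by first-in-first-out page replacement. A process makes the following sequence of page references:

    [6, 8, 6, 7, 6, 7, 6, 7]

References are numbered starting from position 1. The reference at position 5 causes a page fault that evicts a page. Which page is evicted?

pos 1: 6 → fault, frames [6]
pos 2: 8 → fault, frames [6, 8]
pos 3: 6 → hit
pos 4: 7 → fault, evict 6, frames [8, 7]
pos 5: 6 → fault, evict 8, frames [7, 6]
At position 5, page 8 is evicted.

8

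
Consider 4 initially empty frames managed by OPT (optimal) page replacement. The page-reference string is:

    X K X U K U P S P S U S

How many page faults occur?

5

X -> miss, frames {X}
K -> miss, frames {X,K}
X -> hit
U -> miss, frames {X,K,U}
K -> hit
U -> hit
P -> miss, frames {X,K,U,P}
S -> miss, evict K, frames {X,U,P,S}
P -> hit
S -> hit
U -> hit
S -> hit
Page faults: 5.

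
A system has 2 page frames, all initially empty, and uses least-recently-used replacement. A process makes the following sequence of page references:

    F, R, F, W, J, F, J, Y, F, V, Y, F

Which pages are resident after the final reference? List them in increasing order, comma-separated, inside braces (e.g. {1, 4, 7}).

F -> miss, frames {F}
R -> miss, frames {F,R}
F -> hit
W -> miss, evict R, frames {F,W}
J -> miss, evict F, frames {W,J}
F -> miss, evict W, frames {J,F}
J -> hit
Y -> miss, evict F, frames {J,Y}
F -> miss, evict J, frames {Y,F}
V -> miss, evict Y, frames {F,V}
Y -> miss, evict F, frames {V,Y}
F -> miss, evict V, frames {Y,F}

{F, Y}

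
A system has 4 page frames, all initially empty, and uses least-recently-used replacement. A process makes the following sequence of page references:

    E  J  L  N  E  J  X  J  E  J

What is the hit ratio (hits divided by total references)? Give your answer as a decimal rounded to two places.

E: miss, frames (E)
J: miss, frames (E J)
L: miss, frames (E J L)
N: miss, frames (E J L N)
E: hit
J: hit
X: miss, evict L, frames (N E J X)
J: hit
E: hit
J: hit
Hits: 5 of 10 references → 5/10 = 0.5000.

0.50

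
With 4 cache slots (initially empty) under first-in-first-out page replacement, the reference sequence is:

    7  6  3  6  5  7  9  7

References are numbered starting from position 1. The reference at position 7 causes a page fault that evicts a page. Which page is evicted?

pos 1: 7 -> fault, frames {7}
pos 2: 6 -> fault, frames {7,6}
pos 3: 3 -> fault, frames {7,6,3}
pos 4: 6 -> hit
pos 5: 5 -> fault, frames {7,6,3,5}
pos 6: 7 -> hit
pos 7: 9 -> fault, evict 7, frames {6,3,5,9}
At position 7, page 7 is evicted.

7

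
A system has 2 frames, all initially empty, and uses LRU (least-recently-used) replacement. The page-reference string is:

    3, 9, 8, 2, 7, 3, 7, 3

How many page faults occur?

6

3: miss, frames {3}
9: miss, frames {3,9}
8: miss, evict 3, frames {9,8}
2: miss, evict 9, frames {8,2}
7: miss, evict 8, frames {2,7}
3: miss, evict 2, frames {7,3}
7: hit
3: hit
Page faults: 6.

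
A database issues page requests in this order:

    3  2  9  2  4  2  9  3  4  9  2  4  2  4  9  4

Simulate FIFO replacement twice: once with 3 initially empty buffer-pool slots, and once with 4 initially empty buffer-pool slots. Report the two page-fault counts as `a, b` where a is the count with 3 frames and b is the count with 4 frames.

8, 4

3 frames: F F F . F . . F . . F . . . F F → 8 faults.
4 frames: F F F . F . . . . . . . . . . . → 4 faults.
4 < 8: adding a frame reduced faults, as is typical.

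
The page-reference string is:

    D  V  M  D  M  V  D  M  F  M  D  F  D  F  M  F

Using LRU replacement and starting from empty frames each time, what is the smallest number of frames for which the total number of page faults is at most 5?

3

f=1: 16 faults
f=2: 11 faults
f=3: 4 faults
f=4: 4 faults
Smallest f with faults ≤ 5 is 3.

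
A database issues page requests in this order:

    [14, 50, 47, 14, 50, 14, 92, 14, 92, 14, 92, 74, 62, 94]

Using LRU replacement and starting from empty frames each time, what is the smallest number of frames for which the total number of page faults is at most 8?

3

f=1: 14 faults
f=2: 9 faults
f=3: 7 faults
f=4: 7 faults
f=5: 7 faults
f=6: 7 faults
f=7: 7 faults
Smallest f with faults ≤ 8 is 3.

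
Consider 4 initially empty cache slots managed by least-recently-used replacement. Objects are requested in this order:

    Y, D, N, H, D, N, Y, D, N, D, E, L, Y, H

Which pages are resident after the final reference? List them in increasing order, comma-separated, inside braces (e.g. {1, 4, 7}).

Y: miss, frames [Y]
D: miss, frames [Y, D]
N: miss, frames [Y, D, N]
H: miss, frames [Y, D, N, H]
D: hit
N: hit
Y: hit
D: hit
N: hit
D: hit
E: miss, evict H, frames [Y, N, D, E]
L: miss, evict Y, frames [N, D, E, L]
Y: miss, evict N, frames [D, E, L, Y]
H: miss, evict D, frames [E, L, Y, H]

{E, H, L, Y}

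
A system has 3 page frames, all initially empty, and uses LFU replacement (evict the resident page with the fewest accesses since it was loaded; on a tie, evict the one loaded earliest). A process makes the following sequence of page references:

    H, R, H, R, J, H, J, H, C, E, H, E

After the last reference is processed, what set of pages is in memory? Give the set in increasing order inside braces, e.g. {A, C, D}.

H: miss, frames (H)
R: miss, frames (H R)
H: hit
R: hit
J: miss, frames (H R J)
H: hit
J: hit
H: hit
C: miss, evict R, frames (H J C)
E: miss, evict C, frames (H J E)
H: hit
E: hit

{E, H, J}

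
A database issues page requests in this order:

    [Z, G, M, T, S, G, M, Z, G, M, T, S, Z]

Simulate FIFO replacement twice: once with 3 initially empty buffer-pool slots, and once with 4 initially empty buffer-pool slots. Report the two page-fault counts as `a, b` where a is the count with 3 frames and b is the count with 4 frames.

10, 11

3 frames: F F F F F F F F . . F F . → 10 faults.
4 frames: F F F F F . . F F F F F F → 11 faults.
11 > 10: adding a frame increased faults — Belady's anomaly.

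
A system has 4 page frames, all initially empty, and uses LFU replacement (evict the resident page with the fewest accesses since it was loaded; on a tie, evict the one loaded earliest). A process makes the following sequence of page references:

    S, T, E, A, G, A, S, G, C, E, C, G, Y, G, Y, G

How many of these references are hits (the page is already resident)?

S -> miss, frames {S}
T -> miss, frames {S,T}
E -> miss, frames {S,T,E}
A -> miss, frames {S,T,E,A}
G -> miss, evict S, frames {T,E,A,G}
A -> hit
S -> miss, evict T, frames {E,A,G,S}
G -> hit
C -> miss, evict E, frames {A,G,S,C}
E -> miss, evict S, frames {A,G,C,E}
C -> hit
G -> hit
Y -> miss, evict E, frames {A,G,C,Y}
G -> hit
Y -> hit
G -> hit
Hits: 7.

7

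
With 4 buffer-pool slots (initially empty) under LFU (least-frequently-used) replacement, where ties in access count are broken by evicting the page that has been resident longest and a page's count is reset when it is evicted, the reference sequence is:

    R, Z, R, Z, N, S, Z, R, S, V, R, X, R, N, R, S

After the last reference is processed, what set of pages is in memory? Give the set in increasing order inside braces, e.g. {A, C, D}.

{N, R, S, Z}

R: miss, frames [R]
Z: miss, frames [R, Z]
R: hit
Z: hit
N: miss, frames [R, Z, N]
S: miss, frames [R, Z, N, S]
Z: hit
R: hit
S: hit
V: miss, evict N, frames [R, Z, S, V]
R: hit
X: miss, evict V, frames [R, Z, S, X]
R: hit
N: miss, evict X, frames [R, Z, S, N]
R: hit
S: hit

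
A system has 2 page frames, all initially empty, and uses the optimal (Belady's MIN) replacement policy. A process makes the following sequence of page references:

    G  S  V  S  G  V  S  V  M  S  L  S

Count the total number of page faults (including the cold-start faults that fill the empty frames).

G: fault, frames (G)
S: fault, frames (G S)
V: fault, evict G, frames (S V)
S: hit
G: fault, evict S, frames (V G)
V: hit
S: fault, evict G, frames (V S)
V: hit
M: fault, evict V, frames (S M)
S: hit
L: fault, evict M, frames (S L)
S: hit
Page faults: 7.

7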